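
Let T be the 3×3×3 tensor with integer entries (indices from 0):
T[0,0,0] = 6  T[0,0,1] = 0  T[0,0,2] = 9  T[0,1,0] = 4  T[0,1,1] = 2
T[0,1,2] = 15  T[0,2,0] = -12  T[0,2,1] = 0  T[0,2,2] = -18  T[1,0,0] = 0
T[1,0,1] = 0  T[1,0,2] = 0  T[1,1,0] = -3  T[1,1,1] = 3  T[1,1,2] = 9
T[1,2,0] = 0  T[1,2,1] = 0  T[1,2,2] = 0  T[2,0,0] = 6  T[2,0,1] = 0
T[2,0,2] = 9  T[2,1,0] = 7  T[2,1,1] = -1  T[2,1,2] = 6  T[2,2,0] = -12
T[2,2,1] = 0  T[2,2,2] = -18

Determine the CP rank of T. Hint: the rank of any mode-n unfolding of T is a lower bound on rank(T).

2

Lower bound: in the mode-1 unfolding of T (rows indexed by i, columns by (j,k)) the 2×2 minor on rows i ∈ {0, 1}, columns (j,k) ∈ {(0,0), (1,0)} is det [[6, 4], [0, -3]] = -18 ≠ 0, so that unfolding has rank ≥ 2 and hence rank(T) ≥ 2 (CP rank is at least every unfolding rank, though it can be larger).
Upper bound: with S_k = T[:,:,k], the two rank-1 terms a₁b₁ᵀ, a₂b₂ᵀ are the rank-1 members of the pencil x·S₀ + y·S₁.
The 2×2 minor of x·S₀ + y·S₁ on rows {0,1}, columns {0,1} is −18·x² + 18·xy = (-18)·(x − y)(x), vanishing at (x:y) = (1:1) and (0:1).
M₁ = S₀ + S₁ = [[6, 6, -12], [0, 0, 0], [6, 6, -12]] = 6·[1, 0, 1][1, 1, -2]ᵀ and M₂ = S₁ = [[0, 2, 0], [0, 3, 0], [0, -1, 0]] = [2, 3, -1][0, 1, 0]ᵀ, so take a₁ = [1, 0, 1], b₁ = [1, 1, -2], a₂ = [2, 3, -1], b₂ = [0, 1, 0].
Each slice is an integer combination of E₁ = a₁b₁ᵀ and E₂ = a₂b₂ᵀ: S₀ = 6·E₁ − E₂, S₁ = E₂, S₂ = 9·E₁ + 3·E₂; reading off coefficients, c₁ = [6, 0, 9] and c₂ = [-1, 1, 3].
Hence T = [1, 0, 1] ⊗ [1, 1, -2] ⊗ [6, 0, 9] + [2, 3, -1] ⊗ [0, 1, 0] ⊗ [-1, 1, 3], so rank(T) ≤ 2.
These bounds meet, so rank(T) = 2.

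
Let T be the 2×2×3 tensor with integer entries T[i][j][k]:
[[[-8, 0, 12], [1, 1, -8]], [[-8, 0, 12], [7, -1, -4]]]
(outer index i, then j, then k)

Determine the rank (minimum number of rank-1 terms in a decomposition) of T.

2

Lower bound: the mode-1 unfolding of T (rows indexed by i, columns by (j,k) = (0,0), (0,1), (0,2), (1,0), (1,1), (1,2)) is [[-8, 0, 12, 1, 1, -8], [-8, 0, 12, 7, -1, -4]].
There the 2×2 minor on rows i ∈ {0, 1}, columns (j,k) ∈ {(0,0), (1,0)} is det [[-8, 1], [-8, 7]] = -48 ≠ 0, so this unfolding has rank ≥ 2; CP rank is at least every unfolding rank, so rank(T) ≥ 2. (This is only a lower bound: in general the CP rank may exceed every unfolding rank, so we still need to exhibit 2 rank-1 terms summing to T.)
Upper bound — finding two terms. Write S_k = T[:,:,k] for the frontal slices: S₀ = [[-8, 1], [-8, 7]], S₁ = [[0, 1], [0, -1]], S₂ = [[12, -8], [12, -4]].
If T = a₁ ⊗ b₁ ⊗ c₁ + a₂ ⊗ b₂ ⊗ c₂ then each S_k = c₁[k]·a₁b₁ᵀ + c₂[k]·a₂b₂ᵀ. S₀ and S₁ are linearly independent, so a₁b₁ᵀ and a₂b₂ᵀ must span the same plane of matrices: they are the rank-1 matrices of the form x·S₀ + y·S₁.
det(x·S₀ + y·S₁) is −48·x² + 16·xy = (-16)·(3·x − y)(x), vanishing at (x:y) = (1:3) and (0:1).
M₁ = S₀ + 3·S₁ = [[-8, 4], [-8, 4]] = (-4)·[1, 1][2, -1]ᵀ and M₂ = S₁ = [[0, 1], [0, -1]] = [1, -1][0, 1]ᵀ, so take a₁ = [1, 1], b₁ = [2, -1], a₂ = [1, -1], b₂ = [0, 1].
Each slice is an integer combination of E₁ = a₁b₁ᵀ and E₂ = a₂b₂ᵀ: S₀ = −4·E₁ − 3·E₂, S₁ = E₂, S₂ = 6·E₁ − 2·E₂; reading off coefficients, c₁ = [-4, 0, 6] and c₂ = [-3, 1, -2].
Hence T = [1, 1] ⊗ [2, -1] ⊗ [-4, 0, 6] + [1, -1] ⊗ [0, 1] ⊗ [-3, 1, -2], so rank(T) ≤ 2.
These bounds meet, so rank(T) = 2.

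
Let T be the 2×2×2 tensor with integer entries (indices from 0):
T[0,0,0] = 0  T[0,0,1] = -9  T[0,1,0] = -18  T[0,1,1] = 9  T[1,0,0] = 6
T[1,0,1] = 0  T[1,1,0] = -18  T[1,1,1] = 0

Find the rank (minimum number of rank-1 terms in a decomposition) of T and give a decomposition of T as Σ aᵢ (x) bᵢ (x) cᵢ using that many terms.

rank(T) = 2

Lower bound: the mode-3 unfolding of T (rows indexed by k, columns by (i,j) = (0,0), (0,1), (1,0), (1,1)) is [[0, -18, 6, -18], [-9, 9, 0, 0]].
There the 2×2 minor on rows k ∈ {0, 1}, columns (i,j) ∈ {(0,0), (0,1)} is det [[0, -18], [-9, 9]] = -162 ≠ 0, so this unfolding has rank ≥ 2; CP rank is at least every unfolding rank, so rank(T) ≥ 2. (Flattening ranks never certify an upper bound on CP rank; for that we must actually write T with 2 rank-1 terms.)
Upper bound — finding two terms. Write S_k = T[:,:,k] for the frontal slices: S₀ = [[0, -18], [6, -18]], S₁ = [[-9, 9], [0, 0]].
If T = a₁ (x) b₁ (x) c₁ + a₂ (x) b₂ (x) c₂ then each S_k = c₁[k]·a₁b₁ᵀ + c₂[k]·a₂b₂ᵀ. S₀ and S₁ are linearly independent, so a₁b₁ᵀ and a₂b₂ᵀ must span the same plane of matrices: they are the rank-1 matrices of the form x·S₀ + y·S₁.
det(x·S₀ + y·S₁) is 108·x² + 108·xy = 108·(x + y)(x), vanishing at (x:y) = (1:-1) and (0:1).
M₁ = S₀ − S₁ = [[9, -27], [6, -18]] = 3·(3, 2)(1, -3)ᵀ and M₂ = S₁ = [[-9, 9], [0, 0]] = (-9)·(1, 0)(1, -1)ᵀ, so take a₁ = (3, 2), b₁ = (1, -3), a₂ = (1, 0), b₂ = (1, -1).
Each slice is an integer combination of E₁ = a₁b₁ᵀ and E₂ = a₂b₂ᵀ: S₀ = 3·E₁ − 9·E₂, S₁ = −9·E₂; reading off coefficients, c₁ = (3, 0) and c₂ = (-9, -9).
Hence T = (3, 2) (x) (1, -3) (x) (3, 0) + (1, 0) (x) (1, -1) (x) (-9, -9), so rank(T) ≤ 2.
These bounds meet, so rank(T) = 2.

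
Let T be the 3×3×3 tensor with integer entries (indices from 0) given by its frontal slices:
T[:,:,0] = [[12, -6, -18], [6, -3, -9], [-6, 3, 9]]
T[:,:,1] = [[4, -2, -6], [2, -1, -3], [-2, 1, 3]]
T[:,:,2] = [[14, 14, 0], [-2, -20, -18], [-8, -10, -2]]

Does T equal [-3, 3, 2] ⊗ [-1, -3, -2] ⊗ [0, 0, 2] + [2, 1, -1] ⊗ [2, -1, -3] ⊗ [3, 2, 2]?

No

Reconstruct entry (0,0,1) from the claimed factors: Σₗ aₗ[0]bₗ[0]cₗ[1] = (-3)·(-1)·(0) + (2)·(2)·(2) = 8, but T[0,0,1] = 4. The claim is false.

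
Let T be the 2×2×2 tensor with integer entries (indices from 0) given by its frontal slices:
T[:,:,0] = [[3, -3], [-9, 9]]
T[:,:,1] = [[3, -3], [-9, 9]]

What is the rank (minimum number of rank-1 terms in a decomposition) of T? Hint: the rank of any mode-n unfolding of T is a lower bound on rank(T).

1

Lower bound: T ≠ 0 (e.g. T[0,0,0] = 3), so rank(T) ≥ 1.
Upper bound: the mode-1 fibre T[:,0,0] = [3, -9] gives a = [1, -3] (primitive direction); the mode-2 fibre T[0,:,0] = [3, -3] gives b = [1, -1]; then c[k] = T[0,0,k] / (a[0]·b[0]) = [3, 3] / 1 = [3, 3].
Expanding [1, -3] (x) [1, -1] (x) [3, 3] reproduces all 8 entries of T, so T = [1, -3] (x) [1, -1] (x) [3, 3] and rank(T) ≤ 1.
These bounds meet, so rank(T) = 1.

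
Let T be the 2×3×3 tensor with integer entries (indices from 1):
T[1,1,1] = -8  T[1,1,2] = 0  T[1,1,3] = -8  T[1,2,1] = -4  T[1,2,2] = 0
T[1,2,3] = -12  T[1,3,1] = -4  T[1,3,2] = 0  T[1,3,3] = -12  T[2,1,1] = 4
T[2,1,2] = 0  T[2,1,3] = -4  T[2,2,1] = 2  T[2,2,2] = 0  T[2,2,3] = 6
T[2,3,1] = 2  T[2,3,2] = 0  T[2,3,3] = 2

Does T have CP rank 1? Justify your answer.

No

The mode-2 unfolding of T (rows indexed by j, columns by (i,k) = (1,1), (1,2), (1,3), (2,1), (2,2), (2,3)) is [[-8, 0, -8, 4, 0, -4], [-4, 0, -12, 2, 0, 6], [-4, 0, -12, 2, 0, 2]].
There the 3×3 minor on rows j ∈ {1, 2, 3}, columns (i,k) ∈ {(1,1), (1,3), (2,3)} is det [[-8, -8, -4], [-4, -12, 6], [-4, -12, 2]] = -256 ≠ 0, so this unfolding has rank ≥ 3; CP rank is at least every unfolding rank, so rank(T) ≥ 3.
In particular rank(T) ≥ 3 > 1, so T is not rank-1.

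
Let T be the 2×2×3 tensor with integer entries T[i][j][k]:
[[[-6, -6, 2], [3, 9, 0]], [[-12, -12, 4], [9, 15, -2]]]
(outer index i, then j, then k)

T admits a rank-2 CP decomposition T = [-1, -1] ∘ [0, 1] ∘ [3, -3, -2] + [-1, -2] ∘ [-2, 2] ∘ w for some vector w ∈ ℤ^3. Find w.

w = [-3, -3, 1]

Subtract the known terms from T to get the rank-1 residual R = [-1, -2] ∘ [-2, 2] ∘ w, so R[i,j,k] = a[i]·b[j]·w[k]. Pick indices with nonzero a[0]·b[0] = (-1)·(-2) = 2. Only the fibre through (0,0,·) is needed: R[0,0,:] = T[0,0,:] − Σₗ aₗ[0]bₗ[0]cₗ = [-6, -6, 2] − (-1)·(0)·[3, -3, -2] = [-6, -6, 2]. Then w[k] = R[0,0,k] / 2 for each k, giving w = [-6, -6, 2] / 2 = [-3, -3, 1].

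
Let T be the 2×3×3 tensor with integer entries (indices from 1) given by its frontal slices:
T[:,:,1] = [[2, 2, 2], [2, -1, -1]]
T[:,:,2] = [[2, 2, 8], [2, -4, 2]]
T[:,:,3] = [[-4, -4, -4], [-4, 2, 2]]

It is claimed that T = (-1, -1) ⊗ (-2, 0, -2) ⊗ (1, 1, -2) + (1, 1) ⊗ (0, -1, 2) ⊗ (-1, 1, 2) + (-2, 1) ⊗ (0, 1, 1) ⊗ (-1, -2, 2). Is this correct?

Reconstruct entry (1,2,1) from the claimed factors: Σₗ aₗ[1]bₗ[2]cₗ[1] = (-1)·(0)·(1) + (1)·(-1)·(-1) + (-2)·(1)·(-1) = 3, but T[1,2,1] = 2. The claim is false.

No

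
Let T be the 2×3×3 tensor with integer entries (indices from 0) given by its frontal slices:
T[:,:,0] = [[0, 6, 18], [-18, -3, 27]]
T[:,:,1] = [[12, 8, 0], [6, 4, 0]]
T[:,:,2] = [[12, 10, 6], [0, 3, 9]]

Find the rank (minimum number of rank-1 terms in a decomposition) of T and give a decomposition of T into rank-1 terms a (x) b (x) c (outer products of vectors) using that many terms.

Lower bound: the mode-1 unfolding of T (rows indexed by i, columns by (j,k) = (0,0), (0,1), (0,2), (1,0), (1,1), (1,2), (2,0), (2,1), (2,2)) is [[0, 12, 12, 6, 8, 10, 18, 0, 6], [-18, 6, 0, -3, 4, 3, 27, 0, 9]].
There the 2×2 minor on rows i ∈ {0, 1}, columns (j,k) ∈ {(0,0), (0,1)} is det [[0, 12], [-18, 6]] = 216 ≠ 0, so this unfolding has rank ≥ 2; CP rank is at least every unfolding rank, so rank(T) ≥ 2. (This is only a lower bound: in general the CP rank may exceed every unfolding rank, so we still need to exhibit 2 rank-1 terms summing to T.)
Upper bound — finding two terms. Write S_k = T[:,:,k] for the frontal slices: S₀ = [[0, 6, 18], [-18, -3, 27]], S₁ = [[12, 8, 0], [6, 4, 0]], S₂ = [[12, 10, 6], [0, 3, 9]].
If T = a₁ (x) b₁ (x) c₁ + a₂ (x) b₂ (x) c₂ then each S_k = c₁[k]·a₁b₁ᵀ + c₂[k]·a₂b₂ᵀ. S₀ and S₁ are linearly independent, so a₁b₁ᵀ and a₂b₂ᵀ must span the same plane of matrices: they are the rank-1 matrices of the form x·S₀ + y·S₁.
The 2×2 minor of x·S₀ + y·S₁ on rows {0,1}, columns {0,1} is 108·x² + 72·xy = 36·(3·x + 2·y)(x), vanishing at (x:y) = (2:-3) and (0:1).
M₁ = 2·S₀ − 3·S₁ = [[-36, -12, 36], [-54, -18, 54]] = (-6)·[2, 3][3, 1, -3]ᵀ and M₂ = S₁ = [[12, 8, 0], [6, 4, 0]] = 2·[2, 1][3, 2, 0]ᵀ, so take a₁ = [2, 3], b₁ = [3, 1, -3], a₂ = [2, 1], b₂ = [3, 2, 0].
Each slice is an integer combination of E₁ = a₁b₁ᵀ and E₂ = a₂b₂ᵀ: S₀ = −3·E₁ + 3·E₂, S₁ = 2·E₂, S₂ = −E₁ + 3·E₂; reading off coefficients, c₁ = [-3, 0, -1] and c₂ = [3, 2, 3].
Hence T = [2, 3] (x) [3, 1, -3] (x) [-3, 0, -1] + [2, 1] (x) [3, 2, 0] (x) [3, 2, 3], so rank(T) ≤ 2.
These bounds meet, so rank(T) = 2.
Check entry T[0,2,0] = 18: (2)·(-3)·(-3) + (2)·(0)·(3) = 18.

rank(T) = 2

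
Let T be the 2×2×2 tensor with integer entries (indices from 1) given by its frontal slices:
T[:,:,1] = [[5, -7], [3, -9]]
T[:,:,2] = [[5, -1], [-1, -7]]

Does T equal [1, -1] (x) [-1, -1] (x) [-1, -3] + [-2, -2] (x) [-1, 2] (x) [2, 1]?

Reconstruct entrywise from the claimed factors. For example, T[1,1,2] = 5 and Σₗ aₗ[1]bₗ[1]cₗ[2] = (1)·(-1)·(-3) + (-2)·(-1)·(1) = 5; checking all 8 entries, every one matches. The claim holds.

Yes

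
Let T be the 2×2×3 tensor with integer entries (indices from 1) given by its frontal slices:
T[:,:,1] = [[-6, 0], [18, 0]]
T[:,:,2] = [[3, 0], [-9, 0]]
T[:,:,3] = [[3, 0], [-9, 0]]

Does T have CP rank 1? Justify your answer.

Yes

If T = a (x) b (x) c then every fibre of T is a multiple of the corresponding factor, so read the factors off the fibres through the nonzero entry T[1,1,1] = -6.
The mode-1 fibre T[:,1,1] = [-6, 18] gives a = [1, -3] (primitive direction); the mode-2 fibre T[1,:,1] = [-6, 0] gives b = [1, 0]; then c[k] = T[1,1,k] / (a[1]·b[1]) = [-6, 3, 3] / 1 = [-6, 3, 3].
Expanding [1, -3] (x) [1, 0] (x) [-6, 3, 3] reproduces all 12 entries of T, so T = [1, -3] (x) [1, 0] (x) [-6, 3, 3] and rank(T) ≤ 1.
Equivalently every frontal slice T[:,:,k] is c[k] times the rank-1 matrix [1, -3] (x) [1, 0]. So T has rank 1 (it is nonzero).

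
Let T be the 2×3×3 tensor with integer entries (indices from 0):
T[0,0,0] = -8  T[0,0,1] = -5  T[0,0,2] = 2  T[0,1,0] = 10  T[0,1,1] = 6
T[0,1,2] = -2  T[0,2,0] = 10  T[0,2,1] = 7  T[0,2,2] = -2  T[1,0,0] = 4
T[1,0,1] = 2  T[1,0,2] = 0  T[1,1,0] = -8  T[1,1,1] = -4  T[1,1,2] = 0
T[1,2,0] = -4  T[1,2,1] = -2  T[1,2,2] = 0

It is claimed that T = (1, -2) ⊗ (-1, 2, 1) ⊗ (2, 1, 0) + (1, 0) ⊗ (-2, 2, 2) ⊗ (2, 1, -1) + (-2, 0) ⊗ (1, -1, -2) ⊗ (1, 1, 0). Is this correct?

Reconstruct entrywise from the claimed factors. For example, T[0,2,2] = -2 and Σₗ aₗ[0]bₗ[2]cₗ[2] = (1)·(1)·(0) + (1)·(2)·(-1) + (-2)·(-2)·(0) = -2; checking all 18 entries, every one matches. The claim holds.

Yes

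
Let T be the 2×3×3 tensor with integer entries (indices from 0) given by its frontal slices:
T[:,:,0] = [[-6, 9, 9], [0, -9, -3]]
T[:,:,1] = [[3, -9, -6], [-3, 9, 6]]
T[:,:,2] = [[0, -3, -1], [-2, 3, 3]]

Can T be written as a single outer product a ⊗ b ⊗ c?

The mode-2 unfolding of T (rows indexed by j, columns by (i,k) = (0,0), (0,1), (0,2), (1,0), (1,1), (1,2)) is [[-6, 3, 0, 0, -3, -2], [9, -9, -3, -9, 9, 3], [9, -6, -1, -3, 6, 3]].
There the 2×2 minor on rows j ∈ {0, 1}, columns (i,k) ∈ {(0,0), (0,1)} is det [[-6, 3], [9, -9]] = 27 ≠ 0, so this unfolding has rank ≥ 2; CP rank is at least every unfolding rank, so rank(T) ≥ 2.
In particular rank(T) ≥ 2 > 1, so T is not rank-1.

No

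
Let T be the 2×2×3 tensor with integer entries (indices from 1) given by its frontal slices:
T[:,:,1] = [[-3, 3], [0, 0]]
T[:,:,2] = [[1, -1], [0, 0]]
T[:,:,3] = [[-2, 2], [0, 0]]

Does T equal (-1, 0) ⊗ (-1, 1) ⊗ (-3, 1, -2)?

Yes

Reconstruct entrywise from the claimed factors. For example, T[1,2,3] = 2 and Σₗ aₗ[1]bₗ[2]cₗ[3] = (-1)·(1)·(-2) = 2; checking all 12 entries, every one matches. The claim holds.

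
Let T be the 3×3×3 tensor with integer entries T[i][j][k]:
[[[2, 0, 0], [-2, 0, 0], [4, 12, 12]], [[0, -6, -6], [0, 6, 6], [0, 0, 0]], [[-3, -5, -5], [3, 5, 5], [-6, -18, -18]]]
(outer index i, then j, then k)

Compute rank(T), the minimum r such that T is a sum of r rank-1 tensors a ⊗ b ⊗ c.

Lower bound: the mode-2 unfolding of T (rows indexed by j, columns by (i,k) = (0,0), (0,1), (0,2), (1,0), (1,1), (1,2), (2,0), (2,1), (2,2)) is [[2, 0, 0, 0, -6, -6, -3, -5, -5], [-2, 0, 0, 0, 6, 6, 3, 5, 5], [4, 12, 12, 0, 0, 0, -6, -18, -18]].
There the 2×2 minor on rows j ∈ {0, 2}, columns (i,k) ∈ {(0,0), (0,1)} is det [[2, 0], [4, 12]] = 24 ≠ 0, so this unfolding has rank ≥ 2; CP rank is at least every unfolding rank, so rank(T) ≥ 2. (This is only a lower bound: in general the CP rank may exceed every unfolding rank, so we still need to exhibit 2 rank-1 terms summing to T.)
Upper bound — finding two terms. Write S_k = T[:,:,k] for the frontal slices: S₀ = [[2, -2, 4], [0, 0, 0], [-3, 3, -6]], S₁ = [[0, 0, 12], [-6, 6, 0], [-5, 5, -18]], S₂ = [[0, 0, 12], [-6, 6, 0], [-5, 5, -18]].
If T = a₁ ⊗ b₁ ⊗ c₁ + a₂ ⊗ b₂ ⊗ c₂ then each S_k = c₁[k]·a₁b₁ᵀ + c₂[k]·a₂b₂ᵀ. S₀ and S₁ are linearly independent, so a₁b₁ᵀ and a₂b₂ᵀ must span the same plane of matrices: they are the rank-1 matrices of the form x·S₀ + y·S₁.
The 2×2 minor of x·S₀ + y·S₁ on rows {0,1}, columns {0,2} is 24·xy + 72·y² = 24·(x + 3·y)(y), vanishing at (x:y) = (3:-1) and (1:0).
M₁ = 3·S₀ − S₁ = [[6, -6, 0], [6, -6, 0], [-4, 4, 0]] = 2·[3, 3, -2][1, -1, 0]ᵀ and M₂ = S₀ = [[2, -2, 4], [0, 0, 0], [-3, 3, -6]] = [2, 0, -3][1, -1, 2]ᵀ, so take a₁ = [3, 3, -2], b₁ = [1, -1, 0], a₂ = [2, 0, -3], b₂ = [1, -1, 2].
Each slice is an integer combination of E₁ = a₁b₁ᵀ and E₂ = a₂b₂ᵀ: S₀ = E₂, S₁ = −2·E₁ + 3·E₂, S₂ = −2·E₁ + 3·E₂; reading off coefficients, c₁ = [0, -2, -2] and c₂ = [1, 3, 3].
Hence T = [3, 3, -2] ⊗ [1, -1, 0] ⊗ [0, -2, -2] + [2, 0, -3] ⊗ [1, -1, 2] ⊗ [1, 3, 3], so rank(T) ≤ 2.
These bounds meet, so rank(T) = 2.

2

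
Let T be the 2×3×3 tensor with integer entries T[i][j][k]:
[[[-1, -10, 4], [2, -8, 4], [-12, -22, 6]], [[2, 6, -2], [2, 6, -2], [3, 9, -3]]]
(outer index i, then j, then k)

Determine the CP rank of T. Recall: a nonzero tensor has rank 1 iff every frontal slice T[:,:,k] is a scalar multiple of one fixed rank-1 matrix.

Lower bound: the mode-3 unfolding of T (rows indexed by k, columns by (i,j) = (0,0), (0,1), (0,2), (1,0), (1,1), (1,2)) is [[-1, 2, -12, 2, 2, 3], [-10, -8, -22, 6, 6, 9], [4, 4, 6, -2, -2, -3]].
There the 2×2 minor on rows k ∈ {0, 1}, columns (i,j) ∈ {(0,0), (0,1)} is det [[-1, 2], [-10, -8]] = 28 ≠ 0, so this unfolding has rank ≥ 2; CP rank is at least every unfolding rank, so rank(T) ≥ 2. (Flattening ranks never certify an upper bound on CP rank; for that we must actually write T with 2 rank-1 terms.)
Upper bound — finding two terms. Write S_k = T[:,:,k] for the frontal slices: S₀ = [[-1, 2, -12], [2, 2, 3]], S₁ = [[-10, -8, -22], [6, 6, 9]], S₂ = [[4, 4, 6], [-2, -2, -3]].
If T = a₁ ⊗ b₁ ⊗ c₁ + a₂ ⊗ b₂ ⊗ c₂ then each S_k = c₁[k]·a₁b₁ᵀ + c₂[k]·a₂b₂ᵀ. S₀ and S₁ are linearly independent, so a₁b₁ᵀ and a₂b₂ᵀ must span the same plane of matrices: they are the rank-1 matrices of the form x·S₀ + y·S₁.
The 2×2 minor of x·S₀ + y·S₁ on rows {0,1}, columns {0,1} is −6·x² − 22·xy − 12·y² = (-2)·(x + 3·y)(3·x + 2·y), vanishing at (x:y) = (3:-1) and (2:-3).
M₁ = 3·S₀ − S₁ = [[7, 14, -14], [0, 0, 0]] = 7·[1, 0][1, 2, -2]ᵀ and M₂ = 2·S₀ − 3·S₁ = [[28, 28, 42], [-14, -14, -21]] = 7·[2, -1][2, 2, 3]ᵀ, so take a₁ = [1, 0], b₁ = [1, 2, -2], a₂ = [2, -1], b₂ = [2, 2, 3].
Each slice is an integer combination of E₁ = a₁b₁ᵀ and E₂ = a₂b₂ᵀ: S₀ = 3·E₁ − E₂, S₁ = 2·E₁ − 3·E₂, S₂ = E₂; reading off coefficients, c₁ = [3, 2, 0] and c₂ = [-1, -3, 1].
Hence T = [1, 0] ⊗ [1, 2, -2] ⊗ [3, 2, 0] + [2, -1] ⊗ [2, 2, 3] ⊗ [-1, -3, 1], so rank(T) ≤ 2.
These bounds meet, so rank(T) = 2.

2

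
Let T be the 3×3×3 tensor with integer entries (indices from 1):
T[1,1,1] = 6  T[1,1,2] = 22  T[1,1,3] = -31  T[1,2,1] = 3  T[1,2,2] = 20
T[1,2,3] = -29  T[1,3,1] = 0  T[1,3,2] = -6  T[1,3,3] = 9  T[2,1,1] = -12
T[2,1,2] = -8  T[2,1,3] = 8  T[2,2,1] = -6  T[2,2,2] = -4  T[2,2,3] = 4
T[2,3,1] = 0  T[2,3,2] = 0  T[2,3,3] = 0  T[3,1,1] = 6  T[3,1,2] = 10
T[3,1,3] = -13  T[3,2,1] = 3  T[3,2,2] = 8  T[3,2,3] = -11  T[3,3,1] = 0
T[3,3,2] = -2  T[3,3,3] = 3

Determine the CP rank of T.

2

Lower bound: the mode-3 unfolding of T (rows indexed by k, columns by (i,j) = (1,1), (1,2), (1,3), (2,1), (2,2), (2,3), (3,1), (3,2), (3,3)) is [[6, 3, 0, -12, -6, 0, 6, 3, 0], [22, 20, -6, -8, -4, 0, 10, 8, -2], [-31, -29, 9, 8, 4, 0, -13, -11, 3]].
There the 2×2 minor on rows k ∈ {1, 2}, columns (i,j) ∈ {(1,1), (1,2)} is det [[6, 3], [22, 20]] = 54 ≠ 0, so this unfolding has rank ≥ 2; CP rank is at least every unfolding rank, so rank(T) ≥ 2. (Unfolding ranks only ever bound the CP rank from below — rank(T) can be strictly larger than all of them — so the matching upper bound has to come from an explicit 2-term decomposition.)
Upper bound — finding two terms. Write S_k = T[:,:,k] for the frontal slices: S₁ = [[6, 3, 0], [-12, -6, 0], [6, 3, 0]], S₂ = [[22, 20, -6], [-8, -4, 0], [10, 8, -2]], S₃ = [[-31, -29, 9], [8, 4, 0], [-13, -11, 3]].
If T = a₁ ⊗ b₁ ⊗ c₁ + a₂ ⊗ b₂ ⊗ c₂ then each S_k = c₁[k]·a₁b₁ᵀ + c₂[k]·a₂b₂ᵀ. S₁ and S₂ are linearly independent, so a₁b₁ᵀ and a₂b₂ᵀ must span the same plane of matrices: they are the rank-1 matrices of the form x·S₁ + y·S₂.
The 2×2 minor of x·S₁ + y·S₂ on rows {1,2}, columns {1,2} is 108·xy + 72·y² = 36·(3·x + 2·y)(y), vanishing at (x:y) = (2:-3) and (1:0).
M₁ = 2·S₁ − 3·S₂ = [[-54, -54, 18], [0, 0, 0], [-18, -18, 6]] = (-6)·(3, 0, 1)(3, 3, -1)ᵀ and M₂ = S₁ = [[6, 3, 0], [-12, -6, 0], [6, 3, 0]] = 3·(1, -2, 1)(2, 1, 0)ᵀ, so take a₁ = (3, 0, 1), b₁ = (3, 3, -1), a₂ = (1, -2, 1), b₂ = (2, 1, 0).
Each slice is an integer combination of E₁ = a₁b₁ᵀ and E₂ = a₂b₂ᵀ: S₁ = 3·E₂, S₂ = 2·E₁ + 2·E₂, S₃ = −3·E₁ − 2·E₂; reading off coefficients, c₁ = (0, 2, -3) and c₂ = (3, 2, -2).
Hence T = (3, 0, 1) ⊗ (3, 3, -1) ⊗ (0, 2, -3) + (1, -2, 1) ⊗ (2, 1, 0) ⊗ (3, 2, -2), so rank(T) ≤ 2.
These bounds meet, so rank(T) = 2.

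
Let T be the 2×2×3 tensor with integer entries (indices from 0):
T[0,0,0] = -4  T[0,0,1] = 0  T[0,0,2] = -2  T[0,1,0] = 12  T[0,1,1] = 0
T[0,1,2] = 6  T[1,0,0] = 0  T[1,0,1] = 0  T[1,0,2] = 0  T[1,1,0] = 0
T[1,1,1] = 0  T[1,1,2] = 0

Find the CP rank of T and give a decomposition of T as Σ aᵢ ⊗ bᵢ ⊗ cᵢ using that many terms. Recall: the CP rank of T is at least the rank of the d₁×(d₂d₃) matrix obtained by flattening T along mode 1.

rank(T) = 1

Lower bound: T ≠ 0 (e.g. T[0,0,0] = -4), so rank(T) ≥ 1.
Upper bound: if T = a ⊗ b ⊗ c then every fibre of T is a multiple of the corresponding factor, so read the factors off the fibres through the nonzero entry T[0,0,0] = -4.
The mode-1 fibre T[:,0,0] = [-4, 0] gives a = (1, 0) (primitive direction); the mode-2 fibre T[0,:,0] = [-4, 12] gives b = (1, -3); then c[k] = T[0,0,k] / (a[0]·b[0]) = [-4, 0, -2] / 1 = (-4, 0, -2).
Expanding (1, 0) ⊗ (1, -3) ⊗ (-4, 0, -2) reproduces all 12 entries of T, so T = (1, 0) ⊗ (1, -3) ⊗ (-4, 0, -2) and rank(T) ≤ 1.
These bounds meet, so rank(T) = 1.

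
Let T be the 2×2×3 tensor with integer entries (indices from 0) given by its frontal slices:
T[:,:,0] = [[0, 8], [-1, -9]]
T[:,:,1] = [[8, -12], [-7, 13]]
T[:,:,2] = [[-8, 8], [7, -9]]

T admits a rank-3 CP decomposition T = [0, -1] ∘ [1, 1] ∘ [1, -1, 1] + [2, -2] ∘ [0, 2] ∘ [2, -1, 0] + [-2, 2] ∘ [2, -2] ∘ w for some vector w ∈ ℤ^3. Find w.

w = [0, -2, 2]

Subtract the known terms from T to get the rank-1 residual R = [-2, 2] ∘ [2, -2] ∘ w, so R[i,j,k] = a[i]·b[j]·w[k]. Pick indices with nonzero a[0]·b[0] = (-2)·(2) = -4. Only the fibre through (0,0,·) is needed: R[0,0,:] = T[0,0,:] − Σₗ aₗ[0]bₗ[0]cₗ = [0, 8, -8] − (0)·(1)·[1, -1, 1] − (2)·(0)·[2, -1, 0] = [0, 8, -8]. Then w[k] = R[0,0,k] / -4 for each k, giving w = [0, 8, -8] / -4 = [0, -2, 2].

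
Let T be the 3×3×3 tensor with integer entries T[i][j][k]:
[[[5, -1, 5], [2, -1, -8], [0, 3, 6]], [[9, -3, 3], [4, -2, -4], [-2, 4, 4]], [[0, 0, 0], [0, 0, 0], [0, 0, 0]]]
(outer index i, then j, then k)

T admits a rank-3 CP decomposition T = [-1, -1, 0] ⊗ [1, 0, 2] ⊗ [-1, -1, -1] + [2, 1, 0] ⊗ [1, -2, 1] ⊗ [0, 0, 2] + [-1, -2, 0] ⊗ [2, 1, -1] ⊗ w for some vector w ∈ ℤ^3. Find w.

Subtract the known terms from T to get the rank-1 residual R = [-1, -2, 0] ⊗ [2, 1, -1] ⊗ w, so R[i,j,k] = a[i]·b[j]·w[k]. Pick indices with nonzero a[0]·b[0] = (-1)·(2) = -2. Only the fibre through (0,0,·) is needed: R[0,0,:] = T[0,0,:] − Σₗ aₗ[0]bₗ[0]cₗ = [5, -1, 5] − (-1)·(1)·[-1, -1, -1] − (2)·(1)·[0, 0, 2] = [4, -2, 0]. Then w[k] = R[0,0,k] / -2 for each k, giving w = [4, -2, 0] / -2 = [-2, 1, 0].

w = [-2, 1, 0]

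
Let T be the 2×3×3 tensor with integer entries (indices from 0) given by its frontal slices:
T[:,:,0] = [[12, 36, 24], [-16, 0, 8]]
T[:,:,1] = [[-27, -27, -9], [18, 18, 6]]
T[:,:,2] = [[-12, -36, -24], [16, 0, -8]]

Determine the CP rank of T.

2

Lower bound: the mode-3 unfolding of T (rows indexed by k, columns by (i,j) = (0,0), (0,1), (0,2), (1,0), (1,1), (1,2)) is [[12, 36, 24, -16, 0, 8], [-27, -27, -9, 18, 18, 6], [-12, -36, -24, 16, 0, -8]].
There the 2×2 minor on rows k ∈ {0, 1}, columns (i,j) ∈ {(0,0), (0,1)} is det [[12, 36], [-27, -27]] = 648 ≠ 0, so this unfolding has rank ≥ 2; CP rank is at least every unfolding rank, so rank(T) ≥ 2. (This is only a lower bound: in general the CP rank may exceed every unfolding rank, so we still need to exhibit 2 rank-1 terms summing to T.)
Upper bound — finding two terms. Write S_k = T[:,:,k] for the frontal slices: S₀ = [[12, 36, 24], [-16, 0, 8]], S₁ = [[-27, -27, -9], [18, 18, 6]], S₂ = [[-12, -36, -24], [16, 0, -8]].
If T = a₁ (x) b₁ (x) c₁ + a₂ (x) b₂ (x) c₂ then each S_k = c₁[k]·a₁b₁ᵀ + c₂[k]·a₂b₂ᵀ. S₀ and S₁ are linearly independent, so a₁b₁ᵀ and a₂b₂ᵀ must span the same plane of matrices: they are the rank-1 matrices of the form x·S₀ + y·S₁.
The 2×2 minor of x·S₀ + y·S₁ on rows {0,1}, columns {0,1} is 576·x² − 864·xy = 288·(2·x − 3·y)(x), vanishing at (x:y) = (3:2) and (0:1).
M₁ = 3·S₀ + 2·S₁ = [[-18, 54, 54], [-12, 36, 36]] = (-6)·[3, 2][1, -3, -3]ᵀ and M₂ = S₁ = [[-27, -27, -9], [18, 18, 6]] = (-3)·[3, -2][3, 3, 1]ᵀ, so take a₁ = [3, 2], b₁ = [1, -3, -3], a₂ = [3, -2], b₂ = [3, 3, 1].
Each slice is an integer combination of E₁ = a₁b₁ᵀ and E₂ = a₂b₂ᵀ: S₀ = −2·E₁ + 2·E₂, S₁ = −3·E₂, S₂ = 2·E₁ − 2·E₂; reading off coefficients, c₁ = [-2, 0, 2] and c₂ = [2, -3, -2].
Hence T = [3, 2] (x) [1, -3, -3] (x) [-2, 0, 2] + [3, -2] (x) [3, 3, 1] (x) [2, -3, -2], so rank(T) ≤ 2.
These bounds meet, so rank(T) = 2.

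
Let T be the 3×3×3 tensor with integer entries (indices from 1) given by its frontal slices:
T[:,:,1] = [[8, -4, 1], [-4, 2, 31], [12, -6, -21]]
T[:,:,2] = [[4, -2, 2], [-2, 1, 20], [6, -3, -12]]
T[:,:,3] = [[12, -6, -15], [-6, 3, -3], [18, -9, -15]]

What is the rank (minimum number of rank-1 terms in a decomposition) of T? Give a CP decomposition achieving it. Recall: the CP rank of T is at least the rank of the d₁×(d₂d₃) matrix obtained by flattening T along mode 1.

rank(T) = 2

Lower bound: the mode-1 unfolding of T (rows indexed by i, columns by (j,k) = (1,1), (1,2), (1,3), (2,1), (2,2), (2,3), (3,1), (3,2), (3,3)) is [[8, 4, 12, -4, -2, -6, 1, 2, -15], [-4, -2, -6, 2, 1, 3, 31, 20, -3], [12, 6, 18, -6, -3, -9, -21, -12, -15]].
There the 2×2 minor on rows i ∈ {1, 2}, columns (j,k) ∈ {(1,1), (3,1)} is det [[8, 1], [-4, 31]] = 252 ≠ 0, so this unfolding has rank ≥ 2; CP rank is at least every unfolding rank, so rank(T) ≥ 2. (Flattening ranks never certify an upper bound on CP rank; for that we must actually write T with 2 rank-1 terms.)
Upper bound — finding two terms. Write S_k = T[:,:,k] for the frontal slices: S₁ = [[8, -4, 1], [-4, 2, 31], [12, -6, -21]], S₂ = [[4, -2, 2], [-2, 1, 20], [6, -3, -12]], S₃ = [[12, -6, -15], [-6, 3, -3], [18, -9, -15]].
If T = a₁ ⊗ b₁ ⊗ c₁ + a₂ ⊗ b₂ ⊗ c₂ then each S_k = c₁[k]·a₁b₁ᵀ + c₂[k]·a₂b₂ᵀ. S₁ and S₂ are linearly independent, so a₁b₁ᵀ and a₂b₂ᵀ must span the same plane of matrices: they are the rank-1 matrices of the form x·S₁ + y·S₂.
The 2×2 minor of x·S₁ + y·S₂ on rows {1,2}, columns {1,3} is 252·x² + 294·xy + 84·y² = 42·(3·x + 2·y)(2·x + y), vanishing at (x:y) = (2:-3) and (1:-2).
M₁ = 2·S₁ − 3·S₂ = [[4, -2, -4], [-2, 1, 2], [6, -3, -6]] = [2, -1, 3][2, -1, -2]ᵀ and M₂ = S₁ − 2·S₂ = [[0, 0, -3], [0, 0, -9], [0, 0, 3]] = (-3)·[1, 3, -1][0, 0, 1]ᵀ, so take a₁ = [2, -1, 3], b₁ = [2, -1, -2], a₂ = [1, 3, -1], b₂ = [0, 0, 1].
Each slice is an integer combination of E₁ = a₁b₁ᵀ and E₂ = a₂b₂ᵀ: S₁ = 2·E₁ + 9·E₂, S₂ = E₁ + 6·E₂, S₃ = 3·E₁ − 3·E₂; reading off coefficients, c₁ = [2, 1, 3] and c₂ = [9, 6, -3].
Hence T = [2, -1, 3] ⊗ [2, -1, -2] ⊗ [2, 1, 3] + [1, 3, -1] ⊗ [0, 0, 1] ⊗ [9, 6, -3], so rank(T) ≤ 2.
These bounds meet, so rank(T) = 2.
Check entry T[2,1,3] = -6: (-1)·(2)·(3) + (3)·(0)·(-3) = -6.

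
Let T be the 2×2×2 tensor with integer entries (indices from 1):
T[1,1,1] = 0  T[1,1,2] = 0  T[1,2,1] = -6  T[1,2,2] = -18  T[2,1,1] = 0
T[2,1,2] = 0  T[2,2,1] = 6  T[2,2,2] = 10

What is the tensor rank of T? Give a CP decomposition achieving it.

Lower bound: the mode-3 unfolding of T (rows indexed by k, columns by (i,j) = (1,1), (1,2), (2,1), (2,2)) is [[0, -6, 0, 6], [0, -18, 0, 10]].
There the 2×2 minor on rows k ∈ {1, 2}, columns (i,j) ∈ {(1,2), (2,2)} is det [[-6, 6], [-18, 10]] = 48 ≠ 0, so this unfolding has rank ≥ 2; CP rank is at least every unfolding rank, so rank(T) ≥ 2. (Flattening ranks never certify an upper bound on CP rank; for that we must actually write T with 2 rank-1 terms.)
Upper bound — finding two terms. Every mode-2 slice of T is a multiple of one matrix: T[:,j,:] = b[j]·M with b = (0, 1) and M = [[-6, -18], [6, 10]] (rows indexed by i, columns by k). So it suffices to write M as a sum of two rank-1 matrices.
Splitting M by its rows (i = 1, 2), M = (1, 0)(-6, -18)ᵀ + (0, 1)(6, 10)ᵀ.
Hence T = (1, 0) ⊗ (0, 1) ⊗ (-6, -18) + (0, 1) ⊗ (0, 1) ⊗ (6, 10), so rank(T) ≤ 2.
These bounds meet, so rank(T) = 2.

rank(T) = 2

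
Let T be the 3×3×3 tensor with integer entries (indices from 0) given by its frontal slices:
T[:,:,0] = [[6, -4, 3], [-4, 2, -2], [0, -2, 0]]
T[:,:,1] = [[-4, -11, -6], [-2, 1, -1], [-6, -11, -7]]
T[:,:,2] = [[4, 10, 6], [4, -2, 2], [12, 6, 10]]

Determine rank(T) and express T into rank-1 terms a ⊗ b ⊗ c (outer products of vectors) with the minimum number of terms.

rank(T) = 3

Lower bound: in the mode-1 unfolding of T (rows indexed by i, columns by (j,k)) the 3×3 minor on rows i ∈ {0, 1, 2}, columns (j,k) ∈ {(0,0), (0,1), (0,2)} is det [[6, -4, 4], [-4, -2, 4], [0, -6, 12]] = -96 ≠ 0, so that unfolding has rank ≥ 3 and hence rank(T) ≥ 3 (CP rank is at least every unfolding rank, though it can be larger).
Upper bound: T is a sum of 3 rank-1 terms, T = (1, -1, -1) ⊗ (2, -1, 1) ⊗ (2, 1, -2) + (1, 0, 1) ⊗ (1, 1, 1) ⊗ (0, -8, 8) + (1, 0, 2) ⊗ (2, -2, 1) ⊗ (1, 1, 0) (one valid choice — decompositions are not unique — normalised so each a, b is primitive with positive first nonzero entry; check it by expanding all entries), so rank(T) ≤ 3.
These bounds meet, so rank(T) = 3.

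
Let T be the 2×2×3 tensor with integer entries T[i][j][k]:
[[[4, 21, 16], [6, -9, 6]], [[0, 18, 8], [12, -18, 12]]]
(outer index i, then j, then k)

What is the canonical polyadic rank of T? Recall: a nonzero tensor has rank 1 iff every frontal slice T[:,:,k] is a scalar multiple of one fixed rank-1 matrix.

2

Lower bound: in the mode-1 unfolding of T (rows indexed by i, columns by (j,k)) the 2×2 minor on rows i ∈ {0, 1}, columns (j,k) ∈ {(0,0), (0,1)} is det [[4, 21], [0, 18]] = 72 ≠ 0, so that unfolding has rank ≥ 2 and hence rank(T) ≥ 2 (CP rank is at least every unfolding rank, though it can be larger).
Upper bound: with S_k = T[:,:,k], the two rank-1 terms a₁b₁ᵀ, a₂b₂ᵀ are the rank-1 members of the pencil x·S₀ + y·S₁.
det(x·S₀ + y·S₁) is 48·x² + 72·xy − 216·y² = 24·(2·x − 3·y)(x + 3·y), vanishing at (x:y) = (3:2) and (3:-1).
M₁ = 3·S₀ + 2·S₁ = [[54, 0], [36, 0]] = 18·(3, 2)(1, 0)ᵀ and M₂ = 3·S₀ − S₁ = [[-9, 27], [-18, 54]] = (-9)·(1, 2)(1, -3)ᵀ, so take a₁ = (3, 2), b₁ = (1, 0), a₂ = (1, 2), b₂ = (1, -3).
Each slice is an integer combination of E₁ = a₁b₁ᵀ and E₂ = a₂b₂ᵀ: S₀ = 2·E₁ − 2·E₂, S₁ = 6·E₁ + 3·E₂, S₂ = 6·E₁ − 2·E₂; reading off coefficients, c₁ = (2, 6, 6) and c₂ = (-2, 3, -2).
Hence T = (3, 2) ∘ (1, 0) ∘ (2, 6, 6) + (1, 2) ∘ (1, -3) ∘ (-2, 3, -2), so rank(T) ≤ 2.
These bounds meet, so rank(T) = 2.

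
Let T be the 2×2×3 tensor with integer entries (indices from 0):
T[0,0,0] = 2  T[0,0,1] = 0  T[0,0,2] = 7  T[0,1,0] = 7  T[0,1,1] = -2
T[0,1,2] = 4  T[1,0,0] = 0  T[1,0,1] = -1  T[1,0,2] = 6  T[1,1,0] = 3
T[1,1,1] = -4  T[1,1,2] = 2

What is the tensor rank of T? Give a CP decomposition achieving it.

Lower bound: in the mode-3 unfolding of T (rows indexed by k, columns by (i,j)) the 3×3 minor on rows k ∈ {0, 1, 2}, columns (i,j) ∈ {(0,0), (0,1), (1,0)} is det [[2, 7, 0], [0, -2, -1], [7, 4, 6]] = -65 ≠ 0, so that unfolding has rank ≥ 3 and hence rank(T) ≥ 3 (CP rank is at least every unfolding rank, though it can be larger).
Upper bound: T is a sum of 3 rank-1 terms, T = (1, 1) (x) (1, -2) (x) (0, 2, 1) + (1, 1) (x) (2, 1) (x) (-1, -2, 2) + (2, 1) (x) (1, 2) (x) (2, 1, 1) (one valid choice — decompositions are not unique — normalised so each a, b is primitive with positive first nonzero entry; check it by expanding all entries), so rank(T) ≤ 3.
These bounds meet, so rank(T) = 3.

rank(T) = 3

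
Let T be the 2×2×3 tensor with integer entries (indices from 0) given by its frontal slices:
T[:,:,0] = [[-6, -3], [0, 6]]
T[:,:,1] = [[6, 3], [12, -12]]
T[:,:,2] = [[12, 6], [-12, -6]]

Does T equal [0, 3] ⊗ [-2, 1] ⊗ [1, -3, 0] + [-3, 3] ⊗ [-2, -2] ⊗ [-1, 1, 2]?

Reconstruct entry (0,1,0) from the claimed factors: Σₗ aₗ[0]bₗ[1]cₗ[0] = (0)·(1)·(1) + (-3)·(-2)·(-1) = -6, but T[0,1,0] = -3. The claim is false.

No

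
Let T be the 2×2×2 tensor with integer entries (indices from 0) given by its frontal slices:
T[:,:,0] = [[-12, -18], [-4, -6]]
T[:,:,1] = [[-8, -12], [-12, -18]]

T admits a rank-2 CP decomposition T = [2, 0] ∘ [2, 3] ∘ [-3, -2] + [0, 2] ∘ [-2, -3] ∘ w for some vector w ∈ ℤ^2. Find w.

Subtract the known terms from T to get the rank-1 residual R = [0, 2] ∘ [-2, -3] ∘ w, so R[i,j,k] = a[i]·b[j]·w[k]. Pick indices with nonzero a[1]·b[0] = (2)·(-2) = -4. Only the fibre through (1,0,·) is needed: R[1,0,:] = T[1,0,:] − Σₗ aₗ[1]bₗ[0]cₗ = [-4, -12] − (0)·(2)·[-3, -2] = [-4, -12]. Then w[k] = R[1,0,k] / -4 for each k, giving w = [-4, -12] / -4 = [1, 3].

w = [1, 3]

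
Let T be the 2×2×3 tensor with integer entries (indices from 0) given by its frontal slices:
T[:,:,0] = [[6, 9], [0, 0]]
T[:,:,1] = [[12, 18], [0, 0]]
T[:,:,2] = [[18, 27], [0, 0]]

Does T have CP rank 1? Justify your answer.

The mode-1 fibre T[:,0,0] = [6, 0] gives a = (1, 0) (primitive direction); the mode-2 fibre T[0,:,0] = [6, 9] gives b = (2, 3); then c[k] = T[0,0,k] / (a[0]·b[0]) = [6, 12, 18] / 2 = (3, 6, 9).
Expanding (1, 0) ⊗ (2, 3) ⊗ (3, 6, 9) reproduces all 12 entries of T, so T = (1, 0) ⊗ (2, 3) ⊗ (3, 6, 9) and rank(T) ≤ 1.
Equivalently every frontal slice T[:,:,k] is c[k] times the rank-1 matrix (1, 0) ⊗ (2, 3). So T has rank 1 (it is nonzero).

Yes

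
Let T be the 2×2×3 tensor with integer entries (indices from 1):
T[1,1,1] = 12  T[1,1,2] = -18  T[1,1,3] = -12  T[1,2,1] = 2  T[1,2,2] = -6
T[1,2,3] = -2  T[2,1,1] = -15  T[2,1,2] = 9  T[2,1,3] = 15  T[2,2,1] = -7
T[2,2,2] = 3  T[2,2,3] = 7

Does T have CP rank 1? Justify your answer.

No

The mode-2 unfolding of T (rows indexed by j, columns by (i,k) = (1,1), (1,2), (1,3), (2,1), (2,2), (2,3)) is [[12, -18, -12, -15, 9, 15], [2, -6, -2, -7, 3, 7]].
There the 2×2 minor on rows j ∈ {1, 2}, columns (i,k) ∈ {(1,1), (1,2)} is det [[12, -18], [2, -6]] = -36 ≠ 0, so this unfolding has rank ≥ 2; CP rank is at least every unfolding rank, so rank(T) ≥ 2.
In particular rank(T) ≥ 2 > 1, so T is not rank-1.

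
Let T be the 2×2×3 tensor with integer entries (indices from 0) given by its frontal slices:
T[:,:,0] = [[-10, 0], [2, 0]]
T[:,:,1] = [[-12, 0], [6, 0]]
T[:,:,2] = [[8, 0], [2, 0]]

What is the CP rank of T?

Lower bound: the mode-3 unfolding of T (rows indexed by k, columns by (i,j) = (0,0), (0,1), (1,0), (1,1)) is [[-10, 0, 2, 0], [-12, 0, 6, 0], [8, 0, 2, 0]].
There the 2×2 minor on rows k ∈ {0, 1}, columns (i,j) ∈ {(0,0), (1,0)} is det [[-10, 2], [-12, 6]] = -36 ≠ 0, so this unfolding has rank ≥ 2; CP rank is at least every unfolding rank, so rank(T) ≥ 2. (Unfolding ranks only ever bound the CP rank from below — rank(T) can be strictly larger than all of them — so the matching upper bound has to come from an explicit 2-term decomposition.)
Upper bound — finding two terms. Every mode-2 slice of T is a multiple of one matrix: T[:,j,:] = b[j]·M with b = (1, 0) and M = [[-10, -12, 8], [2, 6, 2]] (rows indexed by i, columns by k). So it suffices to write M as a sum of two rank-1 matrices.
Splitting M by its rows (i = 0, 1), M = (1, 0)(-10, -12, 8)ᵀ + (0, 1)(2, 6, 2)ᵀ.
Hence T = (1, 0) (x) (1, 0) (x) (-10, -12, 8) + (0, 1) (x) (1, 0) (x) (2, 6, 2), so rank(T) ≤ 2.
These bounds meet, so rank(T) = 2.
Check entry T[1,1,2] = 0: (0)·(0)·(8) + (1)·(0)·(2) = 0.

2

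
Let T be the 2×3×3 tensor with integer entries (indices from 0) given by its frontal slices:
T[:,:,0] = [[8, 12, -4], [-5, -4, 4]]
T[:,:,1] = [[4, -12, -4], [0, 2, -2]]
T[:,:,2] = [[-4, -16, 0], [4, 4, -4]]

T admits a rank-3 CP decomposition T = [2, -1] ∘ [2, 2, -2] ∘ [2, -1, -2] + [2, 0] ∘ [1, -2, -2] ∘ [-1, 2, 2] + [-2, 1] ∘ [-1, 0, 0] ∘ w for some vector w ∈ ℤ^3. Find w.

w = [1, 2, 0]

Subtract the known terms from T to get the rank-1 residual R = [-2, 1] ∘ [-1, 0, 0] ∘ w, so R[i,j,k] = a[i]·b[j]·w[k]. Pick indices with nonzero a[0]·b[0] = (-2)·(-1) = 2. Only the fibre through (0,0,·) is needed: R[0,0,:] = T[0,0,:] − Σₗ aₗ[0]bₗ[0]cₗ = [8, 4, -4] − (2)·(2)·[2, -1, -2] − (2)·(1)·[-1, 2, 2] = [2, 4, 0]. Then w[k] = R[0,0,k] / 2 for each k, giving w = [2, 4, 0] / 2 = [1, 2, 0].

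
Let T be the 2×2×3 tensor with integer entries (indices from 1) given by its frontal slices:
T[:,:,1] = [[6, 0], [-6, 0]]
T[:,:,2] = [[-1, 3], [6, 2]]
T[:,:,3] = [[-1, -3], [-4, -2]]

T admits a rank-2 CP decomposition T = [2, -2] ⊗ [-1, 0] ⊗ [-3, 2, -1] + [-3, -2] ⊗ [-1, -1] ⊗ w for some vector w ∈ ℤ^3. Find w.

w = [0, 1, -1]

Subtract the known terms from T to get the rank-1 residual R = [-3, -2] ⊗ [-1, -1] ⊗ w, so R[i,j,k] = a[i]·b[j]·w[k]. Pick indices with nonzero a[1]·b[1] = (-3)·(-1) = 3. Only the fibre through (1,1,·) is needed: R[1,1,:] = T[1,1,:] − Σₗ aₗ[1]bₗ[1]cₗ = [6, -1, -1] − (2)·(-1)·[-3, 2, -1] = [0, 3, -3]. Then w[k] = R[1,1,k] / 3 for each k, giving w = [0, 3, -3] / 3 = [0, 1, -1].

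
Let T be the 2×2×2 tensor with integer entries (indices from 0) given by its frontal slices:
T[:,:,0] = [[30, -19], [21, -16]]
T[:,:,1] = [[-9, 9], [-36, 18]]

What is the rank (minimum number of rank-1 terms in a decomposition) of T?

2

Lower bound: the mode-1 unfolding of T (rows indexed by i, columns by (j,k) = (0,0), (0,1), (1,0), (1,1)) is [[30, -9, -19, 9], [21, -36, -16, 18]].
There the 2×2 minor on rows i ∈ {0, 1}, columns (j,k) ∈ {(0,0), (0,1)} is det [[30, -9], [21, -36]] = -891 ≠ 0, so this unfolding has rank ≥ 2; CP rank is at least every unfolding rank, so rank(T) ≥ 2. (This is only a lower bound: in general the CP rank may exceed every unfolding rank, so we still need to exhibit 2 rank-1 terms summing to T.)
Upper bound — finding two terms. Write S_k = T[:,:,k] for the frontal slices: S₀ = [[30, -19], [21, -16]], S₁ = [[-9, 9], [-36, 18]].
If T = a₁ ∘ b₁ ∘ c₁ + a₂ ∘ b₂ ∘ c₂ then each S_k = c₁[k]·a₁b₁ᵀ + c₂[k]·a₂b₂ᵀ. S₀ and S₁ are linearly independent, so a₁b₁ᵀ and a₂b₂ᵀ must span the same plane of matrices: they are the rank-1 matrices of the form x·S₀ + y·S₁.
det(x·S₀ + y·S₁) is −81·x² − 189·xy + 162·y² = (-27)·(x + 3·y)(3·x − 2·y), vanishing at (x:y) = (3:-1) and (2:3).
M₁ = 3·S₀ − S₁ = [[99, -66], [99, -66]] = 33·(1, 1)(3, -2)ᵀ and M₂ = 2·S₀ + 3·S₁ = [[33, -11], [-66, 22]] = 11·(1, -2)(3, -1)ᵀ, so take a₁ = (1, 1), b₁ = (3, -2), a₂ = (1, -2), b₂ = (3, -1).
Each slice is an integer combination of E₁ = a₁b₁ᵀ and E₂ = a₂b₂ᵀ: S₀ = 9·E₁ + E₂, S₁ = −6·E₁ + 3·E₂; reading off coefficients, c₁ = (9, -6) and c₂ = (1, 3).
Hence T = (1, 1) ∘ (3, -2) ∘ (9, -6) + (1, -2) ∘ (3, -1) ∘ (1, 3), so rank(T) ≤ 2.
These bounds meet, so rank(T) = 2.
Check entry T[1,0,0] = 21: (1)·(3)·(9) + (-2)·(3)·(1) = 21.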